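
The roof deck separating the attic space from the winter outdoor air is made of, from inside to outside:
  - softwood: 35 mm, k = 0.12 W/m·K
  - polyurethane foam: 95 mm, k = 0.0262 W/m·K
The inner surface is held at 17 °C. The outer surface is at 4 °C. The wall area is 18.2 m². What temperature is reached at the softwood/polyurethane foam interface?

Model the wall as resistances in series:
R_softwood = L/(kA) = 0.035/(0.12×18.2) = 0.01603 K/W
R_polyurethane foam = L/(kA) = 0.095/(0.0262×18.2) = 0.1992 K/W
R_total = 0.2153 K/W;  Q = ΔT/R_total = 13/0.2153 = 60.39 W
T_interface = T_inner − Q·ΣR(inner→interface) = 17 − 60.4×0.01603

T ≈ 16 °C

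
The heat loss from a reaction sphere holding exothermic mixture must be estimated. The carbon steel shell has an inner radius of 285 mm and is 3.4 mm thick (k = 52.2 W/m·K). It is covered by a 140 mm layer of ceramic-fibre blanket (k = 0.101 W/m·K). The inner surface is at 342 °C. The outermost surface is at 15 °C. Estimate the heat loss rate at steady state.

Q ≈ 366 W

Radial (spherical) resistances in series:
R_carbon steel shell = (1/0.285 − 1/0.2884)/(4π×52.2) = 6.306×10^-5 K/W
R_ceramic-fibre blanket = (1/0.2884 − 1/0.4284)/(4π×0.101) = 0.8928 K/W
R_total = 0.8929 K/W
Q = ΔT/R_total = 327/0.8929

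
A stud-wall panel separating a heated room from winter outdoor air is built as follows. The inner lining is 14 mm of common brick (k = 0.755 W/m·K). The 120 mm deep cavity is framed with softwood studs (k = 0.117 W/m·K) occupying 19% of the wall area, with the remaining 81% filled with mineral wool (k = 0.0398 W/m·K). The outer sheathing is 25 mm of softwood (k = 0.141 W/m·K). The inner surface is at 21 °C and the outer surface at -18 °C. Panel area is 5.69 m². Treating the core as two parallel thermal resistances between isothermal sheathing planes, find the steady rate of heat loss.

Sheathing layers in series; stud and cavity paths in parallel between them.
R_inner = 0.014/(0.755×5.69) = 0.003259 K/W
R_stud  = 0.12/(0.117×0.19×5.69) = 0.9487 K/W
R_cav   = 0.12/(0.0398×0.81×5.69) = 0.6542 K/W
1/R_core = 1/R_stud + 1/R_cav → R_core = 0.3872 K/W
R_outer = 0.025/(0.141×5.69) = 0.03116 K/W
R_total = 0.4216 K/W
Q = ΔT/R_total = 39/0.4216

Q ≈ 92.5 W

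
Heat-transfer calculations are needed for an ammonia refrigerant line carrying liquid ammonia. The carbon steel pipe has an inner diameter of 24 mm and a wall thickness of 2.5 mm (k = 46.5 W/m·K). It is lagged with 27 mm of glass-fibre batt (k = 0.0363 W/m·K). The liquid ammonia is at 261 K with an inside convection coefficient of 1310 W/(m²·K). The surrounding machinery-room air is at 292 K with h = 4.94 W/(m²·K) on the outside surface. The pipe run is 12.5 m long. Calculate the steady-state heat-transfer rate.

Radial resistances (cylindrical: R_cond = ln(r_o/r_i)/(2πkL), R_conv = 1/(h·2πrL)):
R_inner film = 1/(h_i·2πr₁L) = 1/(1310×2π×0.012×12.5) = 8.099×10^-4 K/W
R_carbon steel pipe wall = ln(14.5/12)/(2π×46.5×12.5) = 5.182×10^-5 K/W
R_glass-fibre batt = ln(41.5/14.5)/(2π×0.0363×12.5) = 0.3688 K/W
R_outer film = 1/(h_o·2πr_oL) = 1/(4.94×2π×0.0415×12.5) = 0.06211 K/W
R_total = 0.4318 K/W
Q = ΔT/R_total = 31/0.4318

Q ≈ 71.8 W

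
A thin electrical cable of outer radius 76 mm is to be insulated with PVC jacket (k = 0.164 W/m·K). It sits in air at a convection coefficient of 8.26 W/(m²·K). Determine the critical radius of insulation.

For a cylinder r_cr = k/h = 0.164/8.26
r_cr = 19.9 mm; since the bare radius (76 mm) is above r_cr, any added insulation will reduce heat loss.

r_cr ≈ 19.9 mm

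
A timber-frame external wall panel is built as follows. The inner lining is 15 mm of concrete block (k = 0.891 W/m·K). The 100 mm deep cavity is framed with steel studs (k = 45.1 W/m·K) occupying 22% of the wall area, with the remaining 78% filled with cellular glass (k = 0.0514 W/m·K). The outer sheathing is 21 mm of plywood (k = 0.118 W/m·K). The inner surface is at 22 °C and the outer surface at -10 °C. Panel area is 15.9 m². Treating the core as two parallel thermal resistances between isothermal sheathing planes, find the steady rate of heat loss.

Sheathing layers in series; stud and cavity paths in parallel between them.
R_inner = 0.015/(0.891×15.9) = 0.001059 K/W
R_stud  = 0.1/(45.1×0.22×15.9) = 6.339×10^-4 K/W
R_cav   = 0.1/(0.0514×0.78×15.9) = 0.1569 K/W
1/R_core = 1/R_stud + 1/R_cav → R_core = 6.313×10^-4 K/W
R_outer = 0.021/(0.118×15.9) = 0.01119 K/W
R_total = 0.01288 K/W
Q = ΔT/R_total = 32/0.01288

Q ≈ 2480 W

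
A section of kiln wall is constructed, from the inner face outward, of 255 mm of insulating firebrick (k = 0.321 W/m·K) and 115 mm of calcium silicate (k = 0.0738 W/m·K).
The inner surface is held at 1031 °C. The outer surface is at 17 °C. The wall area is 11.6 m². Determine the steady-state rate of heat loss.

Thermal resistances in series:
R_insulating firebrick = L/(kA) = 0.255/(0.321×11.6) = 0.06848 K/W
R_calcium silicate = L/(kA) = 0.115/(0.0738×11.6) = 0.1343 K/W
R_total = 0.2028 K/W
Q = ΔT / R_total = 1014 / 0.2028

Q ≈ 5000 W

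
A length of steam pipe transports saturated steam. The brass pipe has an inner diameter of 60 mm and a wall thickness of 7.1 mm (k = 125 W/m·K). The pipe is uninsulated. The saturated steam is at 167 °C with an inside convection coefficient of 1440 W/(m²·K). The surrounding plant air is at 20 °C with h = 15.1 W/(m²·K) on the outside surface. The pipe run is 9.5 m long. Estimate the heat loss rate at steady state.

For a radial system each layer contributes R = ln(r_out/r_in)/(2πkL); films add R = 1/(hA).
R_inner film = 1/(h_i·2πr₁L) = 1/(1440×2π×0.03×9.5) = 3.878×10^-4 K/W
R_brass pipe wall = ln(37.1/30)/(2π×125×9.5) = 2.847×10^-5 K/W
R_outer film = 1/(h_o·2πr_oL) = 1/(15.1×2π×0.0371×9.5) = 0.02991 K/W
R_total = 0.03032 K/W
Q = ΔT/R_total = 147/0.03032

Q ≈ 4850 W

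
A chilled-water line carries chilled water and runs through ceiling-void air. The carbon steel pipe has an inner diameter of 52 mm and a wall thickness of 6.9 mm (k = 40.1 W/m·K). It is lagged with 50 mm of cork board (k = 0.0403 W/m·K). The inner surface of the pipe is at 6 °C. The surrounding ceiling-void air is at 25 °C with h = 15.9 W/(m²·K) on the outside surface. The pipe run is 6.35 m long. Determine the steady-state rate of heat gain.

Q ≈ 32 W

Treating each annulus and film as a series resistance:
R_carbon steel pipe wall = ln(32.9/26)/(2π×40.1×6.35) = 1.471×10^-4 K/W
R_cork board = ln(82.9/32.9)/(2π×0.0403×6.35) = 0.5748 K/W
R_outer film = 1/(h_o·2πr_oL) = 1/(15.9×2π×0.0829×6.35) = 0.01901 K/W
R_total = 0.5939 K/W
Q = ΔT/R_total = 19/0.5939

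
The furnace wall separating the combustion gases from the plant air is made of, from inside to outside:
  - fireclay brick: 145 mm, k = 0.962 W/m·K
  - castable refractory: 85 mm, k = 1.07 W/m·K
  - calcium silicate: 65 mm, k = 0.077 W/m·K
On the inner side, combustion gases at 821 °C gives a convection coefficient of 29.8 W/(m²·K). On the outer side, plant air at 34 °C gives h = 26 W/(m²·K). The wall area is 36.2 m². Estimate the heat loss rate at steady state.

Q ≈ 24900 W

Using the resistance-network approach (series):
R_inner film = 1/(h_i·A) = 1/(29.8×36.2) = 9.27×10^-4 K/W
R_fireclay brick = L/(kA) = 0.145/(0.962×36.2) = 0.004164 K/W
R_castable refractory = L/(kA) = 0.085/(1.07×36.2) = 0.002194 K/W
R_calcium silicate = L/(kA) = 0.065/(0.077×36.2) = 0.02332 K/W
R_outer film = 1/(h_o·A) = 1/(26×36.2) = 0.001062 K/W
R_total = 0.03167 K/W
Q = ΔT / R_total = 787 / 0.03167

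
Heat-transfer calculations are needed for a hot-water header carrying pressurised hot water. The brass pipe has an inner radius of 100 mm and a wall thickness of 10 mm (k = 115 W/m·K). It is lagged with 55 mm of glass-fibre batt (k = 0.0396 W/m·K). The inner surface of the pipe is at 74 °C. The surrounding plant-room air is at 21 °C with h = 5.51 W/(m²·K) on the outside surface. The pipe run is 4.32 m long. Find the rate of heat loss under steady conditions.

Radial resistances (cylindrical: R_cond = ln(r_o/r_i)/(2πkL), R_conv = 1/(h·2πrL)):
R_brass pipe wall = ln(110/100)/(2π×115×4.32) = 3.053×10^-5 K/W
R_glass-fibre batt = ln(165/110)/(2π×0.0396×4.32) = 0.3772 K/W
R_outer film = 1/(h_o·2πr_oL) = 1/(5.51×2π×0.165×4.32) = 0.04052 K/W
R_total = 0.4178 K/W
Q = ΔT/R_total = 53/0.4178

Q ≈ 127 W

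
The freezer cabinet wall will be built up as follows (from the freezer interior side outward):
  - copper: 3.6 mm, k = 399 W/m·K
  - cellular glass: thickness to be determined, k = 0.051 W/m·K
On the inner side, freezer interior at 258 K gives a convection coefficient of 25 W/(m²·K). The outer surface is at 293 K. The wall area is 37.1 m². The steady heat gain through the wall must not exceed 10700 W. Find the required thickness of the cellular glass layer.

Series thermal resistances:
R_inner film = 1/(h_i·A) = 1/(25×37.1) = 0.001078 K/W
R_copper = L/(kA) = 0.0036/(399×37.1) = 2.432×10^-7 K/W
Sum of the known resistances R_other = 0.001078 K/W
Required total resistance R_tot = ΔT/Q_allow = 35/10700 = 0.003271 K/W
R_cellular glass = R_tot − R_other = 0.002193 K/W
L = R·k·A = 0.002193×0.051×37.1

L ≈ 4.15 mm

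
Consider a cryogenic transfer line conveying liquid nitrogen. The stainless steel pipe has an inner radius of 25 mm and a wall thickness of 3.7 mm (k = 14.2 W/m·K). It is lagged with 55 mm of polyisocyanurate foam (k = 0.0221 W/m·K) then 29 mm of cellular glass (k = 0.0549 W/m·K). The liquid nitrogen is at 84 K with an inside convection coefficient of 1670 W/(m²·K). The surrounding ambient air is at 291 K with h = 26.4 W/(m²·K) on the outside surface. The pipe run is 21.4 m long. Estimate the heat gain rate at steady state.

Q ≈ 513 W

Treating each annulus and film as a series resistance:
R_inner film = 1/(h_i·2πr₁L) = 1/(1670×2π×0.025×21.4) = 1.781×10^-4 K/W
R_stainless steel pipe wall = ln(28.7/25)/(2π×14.2×21.4) = 7.229×10^-5 K/W
R_polyisocyanurate foam = ln(83.7/28.7)/(2π×0.0221×21.4) = 0.3602 K/W
R_cellular glass = ln(112.7/83.7)/(2π×0.0549×21.4) = 0.0403 K/W
R_outer film = 1/(h_o·2πr_oL) = 1/(26.4×2π×0.1127×21.4) = 0.0025 K/W
R_total = 0.4032 K/W
Q = ΔT/R_total = 207/0.4032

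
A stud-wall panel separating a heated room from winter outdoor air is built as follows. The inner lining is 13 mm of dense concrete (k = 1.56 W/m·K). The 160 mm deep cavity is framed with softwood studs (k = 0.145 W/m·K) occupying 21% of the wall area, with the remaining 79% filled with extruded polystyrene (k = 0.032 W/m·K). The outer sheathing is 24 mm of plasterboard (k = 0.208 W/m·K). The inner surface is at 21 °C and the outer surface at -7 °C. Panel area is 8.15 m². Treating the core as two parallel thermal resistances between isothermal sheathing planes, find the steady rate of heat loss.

Q ≈ 76.2 W

Sheathing layers in series; stud and cavity paths in parallel between them.
R_inner = 0.013/(1.56×8.15) = 0.001022 K/W
R_stud  = 0.16/(0.145×0.21×8.15) = 0.6447 K/W
R_cav   = 0.16/(0.032×0.79×8.15) = 0.7766 K/W
1/R_core = 1/R_stud + 1/R_cav → R_core = 0.3523 K/W
R_outer = 0.024/(0.208×8.15) = 0.01416 K/W
R_total = 0.3674 K/W
Q = ΔT/R_total = 28/0.3674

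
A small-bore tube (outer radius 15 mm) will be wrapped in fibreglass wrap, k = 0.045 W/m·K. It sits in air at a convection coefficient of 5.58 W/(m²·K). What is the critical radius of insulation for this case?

For a cylinder r_cr = k/h = 0.045/5.58
r_cr = 8.06 mm; since the bare radius (15 mm) is above r_cr, any added insulation will reduce heat loss.

r_cr ≈ 8.06 mm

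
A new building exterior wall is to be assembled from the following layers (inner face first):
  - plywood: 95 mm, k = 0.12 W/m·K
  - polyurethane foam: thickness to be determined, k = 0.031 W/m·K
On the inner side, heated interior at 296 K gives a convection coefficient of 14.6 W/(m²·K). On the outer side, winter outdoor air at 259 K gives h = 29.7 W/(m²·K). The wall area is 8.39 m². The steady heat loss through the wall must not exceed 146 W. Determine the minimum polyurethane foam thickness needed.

L ≈ 38.2 mm

Thermal resistances in series:
R_inner film = 1/(h_i·A) = 1/(14.6×8.39) = 0.008164 K/W
R_plywood = L/(kA) = 0.095/(0.12×8.39) = 0.09436 K/W
R_outer film = 1/(h_o·A) = 1/(29.7×8.39) = 0.004013 K/W
Sum of the known resistances R_other = 0.1065 K/W
Required total resistance R_tot = ΔT/Q_allow = 37/146 = 0.2534 K/W
R_polyurethane foam = R_tot − R_other = 0.1469 K/W
L = R·k·A = 0.1469×0.031×8.39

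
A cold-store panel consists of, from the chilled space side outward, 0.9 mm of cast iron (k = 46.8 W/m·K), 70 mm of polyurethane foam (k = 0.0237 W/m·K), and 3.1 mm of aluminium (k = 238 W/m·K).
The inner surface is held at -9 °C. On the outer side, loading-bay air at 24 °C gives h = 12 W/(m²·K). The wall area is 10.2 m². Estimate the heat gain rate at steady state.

Series thermal resistances:
R_cast iron = L/(kA) = 0.0009/(46.8×10.2) = 1.885×10^-6 K/W
R_polyurethane foam = L/(kA) = 0.07/(0.0237×10.2) = 0.2896 K/W
R_aluminium = L/(kA) = 0.0031/(238×10.2) = 1.277×10^-6 K/W
R_outer film = 1/(h_o·A) = 1/(12×10.2) = 0.00817 K/W
R_total = 0.2977 K/W
Q = ΔT / R_total = 33 / 0.2977

Q ≈ 111 W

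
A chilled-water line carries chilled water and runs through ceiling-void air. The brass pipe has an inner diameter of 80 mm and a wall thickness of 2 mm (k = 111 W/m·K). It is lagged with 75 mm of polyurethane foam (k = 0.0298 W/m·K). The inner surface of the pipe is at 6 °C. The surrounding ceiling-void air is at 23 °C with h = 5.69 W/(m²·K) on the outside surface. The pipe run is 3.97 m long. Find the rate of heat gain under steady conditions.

For a radial system each layer contributes R = ln(r_out/r_in)/(2πkL); films add R = 1/(hA).
R_brass pipe wall = ln(42/40)/(2π×111×3.97) = 1.762×10^-5 K/W
R_polyurethane foam = ln(117/42)/(2π×0.0298×3.97) = 1.378 K/W
R_outer film = 1/(h_o·2πr_oL) = 1/(5.69×2π×0.117×3.97) = 0.06022 K/W
R_total = 1.438 K/W
Q = ΔT/R_total = 17/1.438

Q ≈ 11.8 W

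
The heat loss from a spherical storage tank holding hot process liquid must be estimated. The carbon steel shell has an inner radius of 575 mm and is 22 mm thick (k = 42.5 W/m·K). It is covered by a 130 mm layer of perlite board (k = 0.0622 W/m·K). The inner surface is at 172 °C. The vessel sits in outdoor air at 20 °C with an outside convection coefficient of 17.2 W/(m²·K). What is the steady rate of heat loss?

Q ≈ 388 W

For a spherical shell R = (1/r₁ − 1/r₂)/(4πk); film R = 1/(h·4πr²). In series:
R_carbon steel shell = (1/0.575 − 1/0.597)/(4π×42.5) = 1.2×10^-4 K/W
R_perlite board = (1/0.597 − 1/0.727)/(4π×0.0622) = 0.3832 K/W
R_outer film = 1/(h·4πr_o²) = 1/(17.2×4π×0.727²) = 0.008754 K/W
R_total = 0.3921 K/W
Q = ΔT/R_total = 152/0.3921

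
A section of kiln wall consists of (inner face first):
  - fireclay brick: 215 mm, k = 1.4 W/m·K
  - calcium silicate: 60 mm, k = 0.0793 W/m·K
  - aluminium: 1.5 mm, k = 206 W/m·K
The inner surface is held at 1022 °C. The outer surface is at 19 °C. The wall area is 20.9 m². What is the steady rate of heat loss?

Model the wall as resistances in series:
R_fireclay brick = L/(kA) = 0.215/(1.4×20.9) = 0.007348 K/W
R_calcium silicate = L/(kA) = 0.06/(0.0793×20.9) = 0.0362 K/W
R_aluminium = L/(kA) = 0.0015/(206×20.9) = 3.484×10^-7 K/W
R_total = 0.04355 K/W
Q = ΔT / R_total = 1003 / 0.04355

Q ≈ 23000 W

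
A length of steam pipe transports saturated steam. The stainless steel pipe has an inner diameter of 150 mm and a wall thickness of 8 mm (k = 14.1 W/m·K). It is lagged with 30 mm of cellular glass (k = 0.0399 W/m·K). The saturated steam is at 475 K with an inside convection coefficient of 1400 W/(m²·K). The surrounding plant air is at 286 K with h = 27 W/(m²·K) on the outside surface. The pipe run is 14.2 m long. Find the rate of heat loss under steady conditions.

Q ≈ 2090 W

Treating each annulus and film as a series resistance:
R_inner film = 1/(h_i·2πr₁L) = 1/(1400×2π×0.075×14.2) = 1.067×10^-4 K/W
R_stainless steel pipe wall = ln(83/75)/(2π×14.1×14.2) = 8.057×10^-5 K/W
R_cellular glass = ln(113/83)/(2π×0.0399×14.2) = 0.08667 K/W
R_outer film = 1/(h_o·2πr_oL) = 1/(27×2π×0.113×14.2) = 0.003674 K/W
R_total = 0.09053 K/W
Q = ΔT/R_total = 189/0.09053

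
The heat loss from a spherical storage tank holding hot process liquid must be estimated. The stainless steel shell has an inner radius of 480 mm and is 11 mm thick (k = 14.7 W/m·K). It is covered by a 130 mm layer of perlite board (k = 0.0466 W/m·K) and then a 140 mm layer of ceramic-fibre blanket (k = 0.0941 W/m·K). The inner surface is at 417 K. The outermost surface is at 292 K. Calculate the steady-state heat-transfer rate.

Q ≈ 128 W

Spherical conduction: R = (1/r_in − 1/r_out)/(4πk) per layer; series-sum.
R_stainless steel shell = (1/0.48 − 1/0.491)/(4π×14.7) = 2.527×10^-4 K/W
R_perlite board = (1/0.491 − 1/0.621)/(4π×0.0466) = 0.7281 K/W
R_ceramic-fibre blanket = (1/0.621 − 1/0.761)/(4π×0.0941) = 0.2505 K/W
R_total = 0.9789 K/W
Q = ΔT/R_total = 125/0.9789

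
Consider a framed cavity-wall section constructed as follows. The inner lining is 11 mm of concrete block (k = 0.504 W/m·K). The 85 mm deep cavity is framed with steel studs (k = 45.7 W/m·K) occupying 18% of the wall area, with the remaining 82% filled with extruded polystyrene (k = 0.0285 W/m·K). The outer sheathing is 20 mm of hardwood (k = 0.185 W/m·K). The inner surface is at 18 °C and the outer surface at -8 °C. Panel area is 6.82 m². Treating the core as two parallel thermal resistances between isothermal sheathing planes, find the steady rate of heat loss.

Sheathing layers in series; stud and cavity paths in parallel between them.
R_inner = 0.011/(0.504×6.82) = 0.0032 K/W
R_stud  = 0.085/(45.7×0.18×6.82) = 0.001515 K/W
R_cav   = 0.085/(0.0285×0.82×6.82) = 0.5333 K/W
1/R_core = 1/R_stud + 1/R_cav → R_core = 0.001511 K/W
R_outer = 0.02/(0.185×6.82) = 0.01585 K/W
R_total = 0.02056 K/W
Q = ΔT/R_total = 26/0.02056

Q ≈ 1260 W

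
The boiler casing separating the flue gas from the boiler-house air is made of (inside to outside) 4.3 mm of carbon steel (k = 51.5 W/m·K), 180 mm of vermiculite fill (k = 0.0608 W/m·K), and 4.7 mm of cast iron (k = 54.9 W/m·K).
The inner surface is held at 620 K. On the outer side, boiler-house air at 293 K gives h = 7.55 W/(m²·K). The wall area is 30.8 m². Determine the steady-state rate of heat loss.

Series thermal resistances:
R_carbon steel = L/(kA) = 0.0043/(51.5×30.8) = 2.711×10^-6 K/W
R_vermiculite fill = L/(kA) = 0.18/(0.0608×30.8) = 0.09612 K/W
R_cast iron = L/(kA) = 0.0047/(54.9×30.8) = 2.78×10^-6 K/W
R_outer film = 1/(h_o·A) = 1/(7.55×30.8) = 0.0043 K/W
R_total = 0.1004 K/W
Q = ΔT / R_total = 327 / 0.1004

Q ≈ 3260 W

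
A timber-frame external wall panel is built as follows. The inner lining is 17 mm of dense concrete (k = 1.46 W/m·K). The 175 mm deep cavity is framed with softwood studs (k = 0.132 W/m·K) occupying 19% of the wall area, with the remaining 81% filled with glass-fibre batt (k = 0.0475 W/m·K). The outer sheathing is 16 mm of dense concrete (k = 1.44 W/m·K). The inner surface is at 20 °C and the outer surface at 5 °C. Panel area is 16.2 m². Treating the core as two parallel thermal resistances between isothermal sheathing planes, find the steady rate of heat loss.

Sheathing layers in series; stud and cavity paths in parallel between them.
R_inner = 0.017/(1.46×16.2) = 7.188×10^-4 K/W
R_stud  = 0.175/(0.132×0.19×16.2) = 0.4307 K/W
R_cav   = 0.175/(0.0475×0.81×16.2) = 0.2808 K/W
1/R_core = 1/R_stud + 1/R_cav → R_core = 0.17 K/W
R_outer = 0.016/(1.44×16.2) = 6.859×10^-4 K/W
R_total = 0.1714 K/W
Q = ΔT/R_total = 15/0.1714

Q ≈ 87.5 W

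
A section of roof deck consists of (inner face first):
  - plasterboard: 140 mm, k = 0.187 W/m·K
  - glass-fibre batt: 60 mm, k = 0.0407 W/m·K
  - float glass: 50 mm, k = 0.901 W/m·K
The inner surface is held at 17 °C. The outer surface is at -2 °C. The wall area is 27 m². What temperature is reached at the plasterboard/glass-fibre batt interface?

Model the wall as resistances in series:
R_plasterboard = L/(kA) = 0.14/(0.187×27) = 0.02773 K/W
R_glass-fibre batt = L/(kA) = 0.06/(0.0407×27) = 0.0546 K/W
R_float glass = L/(kA) = 0.05/(0.901×27) = 0.002055 K/W
R_total = 0.08438 K/W;  Q = ΔT/R_total = 19/0.08438 = 225.2 W
T_interface = T_inner − Q·ΣR(inner→interface) = 17 − 225×0.02773

T ≈ 10.8 °C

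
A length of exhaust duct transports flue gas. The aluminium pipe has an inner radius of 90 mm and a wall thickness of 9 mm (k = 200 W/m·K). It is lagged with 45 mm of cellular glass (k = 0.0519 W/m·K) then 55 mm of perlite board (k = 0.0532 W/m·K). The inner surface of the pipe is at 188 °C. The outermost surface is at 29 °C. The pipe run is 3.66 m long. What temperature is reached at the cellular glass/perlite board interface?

T ≈ 102 °C

Per-layer cylindrical resistances, series-summed:
R_aluminium pipe wall = ln(99/90)/(2π×200×3.66) = 2.072×10^-5 K/W
R_cellular glass = ln(144/99)/(2π×0.0519×3.66) = 0.3139 K/W
R_perlite board = ln(199/144)/(2π×0.0532×3.66) = 0.2644 K/W
R_total = 0.5784 K/W
Q = ΔT/R_total = 159/0.5784
Q = 275 W
T_interface = T_inner − Q·ΣR(inner→interface) = 188 − 275×0.314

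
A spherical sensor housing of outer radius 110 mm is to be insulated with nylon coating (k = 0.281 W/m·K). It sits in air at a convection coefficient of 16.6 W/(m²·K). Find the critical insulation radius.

For a sphere r_cr = 2k/h = 2×0.281/16.6
r_cr = 33.9 mm; since the bare radius (110 mm) is above r_cr, any added insulation will reduce heat loss.

r_cr ≈ 33.9 mm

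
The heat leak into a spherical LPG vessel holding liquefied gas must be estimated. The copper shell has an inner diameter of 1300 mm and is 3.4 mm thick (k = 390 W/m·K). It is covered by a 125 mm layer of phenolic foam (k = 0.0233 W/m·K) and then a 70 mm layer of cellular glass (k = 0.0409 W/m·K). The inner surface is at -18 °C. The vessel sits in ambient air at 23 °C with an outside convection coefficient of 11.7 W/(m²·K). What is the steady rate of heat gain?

Q ≈ 38.9 W

For a spherical shell R = (1/r₁ − 1/r₂)/(4πk); film R = 1/(h·4πr²). In series:
R_copper shell = (1/0.65 − 1/0.6534)/(4π×390) = 1.633×10^-6 K/W
R_phenolic foam = (1/0.6534 − 1/0.7784)/(4π×0.0233) = 0.8394 K/W
R_cellular glass = (1/0.7784 − 1/0.8484)/(4π×0.0409) = 0.2062 K/W
R_outer film = 1/(h·4πr_o²) = 1/(11.7×4π×0.8484²) = 0.009449 K/W
R_total = 1.055 K/W
Q = ΔT/R_total = 41/1.055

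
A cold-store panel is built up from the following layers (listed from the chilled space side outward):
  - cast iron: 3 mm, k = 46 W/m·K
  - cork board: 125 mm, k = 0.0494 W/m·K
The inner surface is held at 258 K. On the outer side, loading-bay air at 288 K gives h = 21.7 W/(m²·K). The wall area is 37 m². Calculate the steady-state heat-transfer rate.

Q ≈ 431 W

Series thermal resistances:
R_cast iron = L/(kA) = 0.003/(46×37) = 1.763×10^-6 K/W
R_cork board = L/(kA) = 0.125/(0.0494×37) = 0.06839 K/W
R_outer film = 1/(h_o·A) = 1/(21.7×37) = 0.001245 K/W
R_total = 0.06964 K/W
Q = ΔT / R_total = 30 / 0.06964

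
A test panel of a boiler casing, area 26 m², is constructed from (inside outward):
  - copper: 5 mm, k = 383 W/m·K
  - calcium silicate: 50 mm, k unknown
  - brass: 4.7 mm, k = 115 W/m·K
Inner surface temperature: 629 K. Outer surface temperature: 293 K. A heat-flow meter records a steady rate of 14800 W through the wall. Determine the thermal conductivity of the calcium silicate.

Using the resistance-network approach (series):
R_copper = L/(kA) = 0.005/(383×26) = 5.021×10^-7 K/W
R_brass = L/(kA) = 0.0047/(115×26) = 1.572×10^-6 K/W
Sum of known resistances R_other = 2.074×10^-6 K/W
Total R = ΔT/Q = 336/14800 = 0.0227 K/W
R_calcium silicate = R_total − R_other = 0.0227 K/W
k = L/(R·A) = 0.05/(0.0227×26)

k ≈ 0.0847 W/(m·K)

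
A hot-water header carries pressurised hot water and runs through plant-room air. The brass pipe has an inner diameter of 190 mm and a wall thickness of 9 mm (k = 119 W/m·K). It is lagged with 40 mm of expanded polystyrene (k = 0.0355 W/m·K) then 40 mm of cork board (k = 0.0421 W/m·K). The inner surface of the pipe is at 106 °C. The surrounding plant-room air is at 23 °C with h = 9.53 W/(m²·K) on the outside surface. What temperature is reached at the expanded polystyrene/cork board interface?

T ≈ 57.1 °C

Per-layer cylindrical resistances, series-summed:
R_brass pipe wall = ln(104/95)/(2π×119×1) = 1.211×10^-4 K/W
R_expanded polystyrene = ln(144/104)/(2π×0.0355×1) = 1.459 K/W
R_cork board = ln(184/144)/(2π×0.0421×1) = 0.9267 K/W
R_outer film = 1/(h_o·2πr_oL) = 1/(9.53×2π×0.184×1) = 0.09076 K/W
R_total = 2.476 K/W
Q = ΔT/R_total = 83/2.476
Q = 33.5 W/m
T_interface = T_inner − Q·ΣR(inner→interface) = 106 − 33.5×1.459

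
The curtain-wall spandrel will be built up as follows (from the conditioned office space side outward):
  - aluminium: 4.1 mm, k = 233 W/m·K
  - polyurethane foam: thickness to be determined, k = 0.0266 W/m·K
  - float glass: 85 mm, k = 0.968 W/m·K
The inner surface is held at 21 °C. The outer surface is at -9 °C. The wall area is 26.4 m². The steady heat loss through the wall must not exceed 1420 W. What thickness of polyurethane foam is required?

Treating each layer as a thermal resistance in series:
R_aluminium = L/(kA) = 0.0041/(233×26.4) = 6.665×10^-7 K/W
R_float glass = L/(kA) = 0.085/(0.968×26.4) = 0.003326 K/W
Sum of the known resistances R_other = 0.003327 K/W
Required total resistance R_tot = ΔT/Q_allow = 30/1420 = 0.02113 K/W
R_polyurethane foam = R_tot − R_other = 0.0178 K/W
L = R·k·A = 0.0178×0.0266×26.4

L ≈ 12.5 mm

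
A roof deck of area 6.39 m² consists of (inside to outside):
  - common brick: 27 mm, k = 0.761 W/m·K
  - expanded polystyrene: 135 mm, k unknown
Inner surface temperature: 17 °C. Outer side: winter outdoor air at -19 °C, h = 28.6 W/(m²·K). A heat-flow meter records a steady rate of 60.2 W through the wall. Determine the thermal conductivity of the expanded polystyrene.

Thermal resistances in series:
R_common brick = L/(kA) = 0.027/(0.761×6.39) = 0.005552 K/W
R_outer film = 1/(h_o·A) = 1/(28.6×6.39) = 0.005472 K/W
Sum of known resistances R_other = 0.01102 K/W
Total R = ΔT/Q = 36/60.2 = 0.598 K/W
R_expanded polystyrene = R_total − R_other = 0.587 K/W
k = L/(R·A) = 0.135/(0.587×6.39)

k ≈ 0.036 W/(m·K)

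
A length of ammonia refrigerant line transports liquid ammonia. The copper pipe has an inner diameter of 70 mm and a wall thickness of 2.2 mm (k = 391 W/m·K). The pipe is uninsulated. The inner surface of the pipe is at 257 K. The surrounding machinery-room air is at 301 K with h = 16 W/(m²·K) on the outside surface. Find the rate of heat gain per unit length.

Treating each annulus and film as a series resistance:
R_copper pipe wall = ln(37.2/35)/(2π×391×1) = 2.481×10^-5 K/W
R_outer film = 1/(h_o·2πr_oL) = 1/(16×2π×0.0372×1) = 0.2674 K/W
R_total = 0.2674 K/W
Q = ΔT/R_total = 44/0.2674

q′ ≈ 165 W/m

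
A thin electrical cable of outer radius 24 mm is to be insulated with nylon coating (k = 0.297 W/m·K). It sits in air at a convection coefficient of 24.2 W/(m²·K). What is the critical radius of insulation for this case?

r_cr ≈ 12.3 mm

For a cylinder r_cr = k/h = 0.297/24.2
r_cr = 12.3 mm; since the bare radius (24 mm) is above r_cr, any added insulation will reduce heat loss.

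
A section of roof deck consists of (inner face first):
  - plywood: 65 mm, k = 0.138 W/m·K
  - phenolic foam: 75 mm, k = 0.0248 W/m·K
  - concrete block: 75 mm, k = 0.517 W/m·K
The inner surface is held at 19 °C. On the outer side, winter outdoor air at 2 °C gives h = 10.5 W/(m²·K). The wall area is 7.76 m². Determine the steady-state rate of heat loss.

Treating each layer as a thermal resistance in series:
R_plywood = L/(kA) = 0.065/(0.138×7.76) = 0.0607 K/W
R_phenolic foam = L/(kA) = 0.075/(0.0248×7.76) = 0.3897 K/W
R_concrete block = L/(kA) = 0.075/(0.517×7.76) = 0.01869 K/W
R_outer film = 1/(h_o·A) = 1/(10.5×7.76) = 0.01227 K/W
R_total = 0.4814 K/W
Q = ΔT / R_total = 17 / 0.4814

Q ≈ 35.3 W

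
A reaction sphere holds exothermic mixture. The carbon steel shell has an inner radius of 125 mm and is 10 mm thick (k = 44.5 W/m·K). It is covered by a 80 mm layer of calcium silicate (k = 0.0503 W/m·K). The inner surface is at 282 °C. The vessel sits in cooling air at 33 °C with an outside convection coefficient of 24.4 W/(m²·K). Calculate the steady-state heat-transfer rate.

Q ≈ 56.2 W

For a spherical shell R = (1/r₁ − 1/r₂)/(4πk); film R = 1/(h·4πr²). In series:
R_carbon steel shell = (1/0.125 − 1/0.135)/(4π×44.5) = 0.00106 K/W
R_calcium silicate = (1/0.135 − 1/0.215)/(4π×0.0503) = 4.361 K/W
R_outer film = 1/(h·4πr_o²) = 1/(24.4×4π×0.215²) = 0.07055 K/W
R_total = 4.432 K/W
Q = ΔT/R_total = 249/4.432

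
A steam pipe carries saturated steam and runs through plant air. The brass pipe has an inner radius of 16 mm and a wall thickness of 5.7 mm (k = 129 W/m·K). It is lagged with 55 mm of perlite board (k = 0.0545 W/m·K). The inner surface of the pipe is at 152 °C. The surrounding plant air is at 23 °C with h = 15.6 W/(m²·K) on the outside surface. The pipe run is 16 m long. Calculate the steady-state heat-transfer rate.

Q ≈ 540 W

Per-layer cylindrical resistances, series-summed:
R_brass pipe wall = ln(21.7/16)/(2π×129×16) = 2.35×10^-5 K/W
R_perlite board = ln(76.7/21.7)/(2π×0.0545×16) = 0.2304 K/W
R_outer film = 1/(h_o·2πr_oL) = 1/(15.6×2π×0.0767×16) = 0.008313 K/W
R_total = 0.2388 K/W
Q = ΔT/R_total = 129/0.2388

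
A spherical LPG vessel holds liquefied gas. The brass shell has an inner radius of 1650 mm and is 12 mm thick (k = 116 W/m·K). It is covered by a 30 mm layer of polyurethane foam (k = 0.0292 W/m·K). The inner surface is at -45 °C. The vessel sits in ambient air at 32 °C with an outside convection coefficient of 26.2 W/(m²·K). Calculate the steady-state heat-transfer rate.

Q ≈ 2550 W

Radial (spherical) resistances in series:
R_brass shell = (1/1.65 − 1/1.662)/(4π×116) = 3.002×10^-6 K/W
R_polyurethane foam = (1/1.662 − 1/1.692)/(4π×0.0292) = 0.02907 K/W
R_outer film = 1/(h·4πr_o²) = 1/(26.2×4π×1.692²) = 0.001061 K/W
R_total = 0.03014 K/W
Q = ΔT/R_total = 77/0.03014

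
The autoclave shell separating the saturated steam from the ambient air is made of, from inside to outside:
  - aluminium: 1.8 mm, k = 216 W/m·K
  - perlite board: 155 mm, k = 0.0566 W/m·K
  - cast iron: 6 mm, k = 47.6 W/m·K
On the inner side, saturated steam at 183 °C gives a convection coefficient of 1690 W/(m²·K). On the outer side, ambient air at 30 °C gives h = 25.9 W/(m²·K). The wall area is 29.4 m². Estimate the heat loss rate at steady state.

Thermal resistances in series:
R_inner film = 1/(h_i·A) = 1/(1690×29.4) = 2.013×10^-5 K/W
R_aluminium = L/(kA) = 0.0018/(216×29.4) = 2.834×10^-7 K/W
R_perlite board = L/(kA) = 0.155/(0.0566×29.4) = 0.09315 K/W
R_cast iron = L/(kA) = 0.006/(47.6×29.4) = 4.287×10^-6 K/W
R_outer film = 1/(h_o·A) = 1/(25.9×29.4) = 0.001313 K/W
R_total = 0.09448 K/W
Q = ΔT / R_total = 153 / 0.09448

Q ≈ 1620 W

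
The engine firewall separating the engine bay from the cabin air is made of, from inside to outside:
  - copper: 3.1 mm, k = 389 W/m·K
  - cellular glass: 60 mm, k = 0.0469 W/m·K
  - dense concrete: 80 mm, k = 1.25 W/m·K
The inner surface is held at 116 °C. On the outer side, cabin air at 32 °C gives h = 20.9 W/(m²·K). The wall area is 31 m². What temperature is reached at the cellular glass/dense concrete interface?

T ≈ 38.8 °C

Series thermal resistances:
R_copper = L/(kA) = 0.0031/(389×31) = 2.571×10^-7 K/W
R_cellular glass = L/(kA) = 0.06/(0.0469×31) = 0.04127 K/W
R_dense concrete = L/(kA) = 0.08/(1.25×31) = 0.002065 K/W
R_outer film = 1/(h_o·A) = 1/(20.9×31) = 0.001543 K/W
R_total = 0.04488 K/W;  Q = ΔT/R_total = 84/0.04488 = 1872 W
T_interface = T_inner − Q·ΣR(inner→interface) = 116 − 1870×0.04127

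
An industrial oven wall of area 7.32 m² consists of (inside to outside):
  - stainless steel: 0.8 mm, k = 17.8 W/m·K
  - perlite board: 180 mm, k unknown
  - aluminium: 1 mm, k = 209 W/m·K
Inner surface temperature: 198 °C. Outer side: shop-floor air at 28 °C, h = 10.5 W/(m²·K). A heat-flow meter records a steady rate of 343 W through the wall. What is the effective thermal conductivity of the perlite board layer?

Series thermal resistances:
R_stainless steel = L/(kA) = 0.0008/(17.8×7.32) = 6.14×10^-6 K/W
R_aluminium = L/(kA) = 0.001/(209×7.32) = 6.536×10^-7 K/W
R_outer film = 1/(h_o·A) = 1/(10.5×7.32) = 0.01301 K/W
Sum of known resistances R_other = 0.01302 K/W
Total R = ΔT/Q = 170/343 = 0.4956 K/W
R_perlite board = R_total − R_other = 0.4826 K/W
k = L/(R·A) = 0.18/(0.4826×7.32)

k ≈ 0.051 W/(m·K)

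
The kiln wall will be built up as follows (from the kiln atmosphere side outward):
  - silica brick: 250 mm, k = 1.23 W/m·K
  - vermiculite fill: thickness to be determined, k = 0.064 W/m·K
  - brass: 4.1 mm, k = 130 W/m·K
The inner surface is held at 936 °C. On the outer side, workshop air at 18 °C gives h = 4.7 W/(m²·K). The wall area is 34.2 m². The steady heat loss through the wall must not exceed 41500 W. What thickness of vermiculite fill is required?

Thermal resistances in series:
R_silica brick = L/(kA) = 0.25/(1.23×34.2) = 0.005943 K/W
R_brass = L/(kA) = 0.0041/(130×34.2) = 9.222×10^-7 K/W
R_outer film = 1/(h_o·A) = 1/(4.7×34.2) = 0.006221 K/W
Sum of the known resistances R_other = 0.01217 K/W
Required total resistance R_tot = ΔT/Q_allow = 918/41500 = 0.02212 K/W
R_vermiculite fill = R_tot − R_other = 0.009955 K/W
L = R·k·A = 0.009955×0.064×34.2

L ≈ 21.8 mm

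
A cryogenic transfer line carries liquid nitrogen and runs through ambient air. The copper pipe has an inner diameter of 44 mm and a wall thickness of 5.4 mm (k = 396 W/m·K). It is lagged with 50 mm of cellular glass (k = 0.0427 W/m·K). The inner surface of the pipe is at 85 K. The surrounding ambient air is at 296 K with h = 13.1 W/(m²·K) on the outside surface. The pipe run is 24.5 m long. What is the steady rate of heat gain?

Q ≈ 1280 W

Cylindrical conduction, so R = ln(r₂/r₁)/(2πkL) per layer, in series:
R_copper pipe wall = ln(27.4/22)/(2π×396×24.5) = 3.601×10^-6 K/W
R_cellular glass = ln(77.4/27.4)/(2π×0.0427×24.5) = 0.158 K/W
R_outer film = 1/(h_o·2πr_oL) = 1/(13.1×2π×0.0774×24.5) = 0.006407 K/W
R_total = 0.1644 K/W
Q = ΔT/R_total = 211/0.1644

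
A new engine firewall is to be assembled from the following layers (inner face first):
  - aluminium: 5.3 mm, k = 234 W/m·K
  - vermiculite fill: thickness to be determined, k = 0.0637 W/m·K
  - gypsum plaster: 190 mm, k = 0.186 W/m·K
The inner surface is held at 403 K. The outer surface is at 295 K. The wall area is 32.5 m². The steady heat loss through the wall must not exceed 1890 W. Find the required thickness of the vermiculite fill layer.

Treating each layer as a thermal resistance in series:
R_aluminium = L/(kA) = 0.0053/(234×32.5) = 6.969×10^-7 K/W
R_gypsum plaster = L/(kA) = 0.19/(0.186×32.5) = 0.03143 K/W
Sum of the known resistances R_other = 0.03143 K/W
Required total resistance R_tot = ΔT/Q_allow = 108/1890 = 0.05714 K/W
R_vermiculite fill = R_tot − R_other = 0.02571 K/W
L = R·k·A = 0.02571×0.0637×32.5

L ≈ 53.2 mm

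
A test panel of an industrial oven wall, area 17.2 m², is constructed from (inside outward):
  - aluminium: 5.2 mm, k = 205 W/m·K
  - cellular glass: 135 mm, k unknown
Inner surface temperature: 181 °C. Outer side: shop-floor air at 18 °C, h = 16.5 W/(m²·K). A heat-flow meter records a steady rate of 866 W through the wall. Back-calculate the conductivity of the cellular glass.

Treating each layer as a thermal resistance in series:
R_aluminium = L/(kA) = 0.0052/(205×17.2) = 1.475×10^-6 K/W
R_outer film = 1/(h_o·A) = 1/(16.5×17.2) = 0.003524 K/W
Sum of known resistances R_other = 0.003525 K/W
Total R = ΔT/Q = 163/866 = 0.1882 K/W
R_cellular glass = R_total − R_other = 0.1847 K/W
k = L/(R·A) = 0.135/(0.1847×17.2)

k ≈ 0.0425 W/(m·K)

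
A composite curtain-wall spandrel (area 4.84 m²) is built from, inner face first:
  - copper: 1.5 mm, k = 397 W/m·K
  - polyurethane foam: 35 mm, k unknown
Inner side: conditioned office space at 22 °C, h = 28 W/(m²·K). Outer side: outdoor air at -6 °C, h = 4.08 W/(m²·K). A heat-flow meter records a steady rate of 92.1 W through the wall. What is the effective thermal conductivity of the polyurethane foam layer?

k ≈ 0.0294 W/(m·K)

Series thermal resistances:
R_inner film = 1/(h_i·A) = 1/(28×4.84) = 0.007379 K/W
R_copper = L/(kA) = 0.0015/(397×4.84) = 7.806×10^-7 K/W
R_outer film = 1/(h_o·A) = 1/(4.08×4.84) = 0.05064 K/W
Sum of known resistances R_other = 0.05802 K/W
Total R = ΔT/Q = 28/92.1 = 0.304 K/W
R_polyurethane foam = R_total − R_other = 0.246 K/W
k = L/(R·A) = 0.035/(0.246×4.84)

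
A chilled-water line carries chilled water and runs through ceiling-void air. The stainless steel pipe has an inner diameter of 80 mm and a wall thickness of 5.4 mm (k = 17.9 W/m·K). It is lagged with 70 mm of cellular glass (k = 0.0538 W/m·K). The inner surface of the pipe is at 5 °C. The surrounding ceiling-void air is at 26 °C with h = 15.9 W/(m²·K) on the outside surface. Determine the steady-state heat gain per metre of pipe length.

q′ ≈ 7.37 W/m

Per-layer cylindrical resistances, series-summed:
R_stainless steel pipe wall = ln(45.4/40)/(2π×17.9×1) = 0.001126 K/W
R_cellular glass = ln(115.4/45.4)/(2π×0.0538×1) = 2.76 K/W
R_outer film = 1/(h_o·2πr_oL) = 1/(15.9×2π×0.1154×1) = 0.08674 K/W
R_total = 2.848 K/W
Q = ΔT/R_total = 21/2.848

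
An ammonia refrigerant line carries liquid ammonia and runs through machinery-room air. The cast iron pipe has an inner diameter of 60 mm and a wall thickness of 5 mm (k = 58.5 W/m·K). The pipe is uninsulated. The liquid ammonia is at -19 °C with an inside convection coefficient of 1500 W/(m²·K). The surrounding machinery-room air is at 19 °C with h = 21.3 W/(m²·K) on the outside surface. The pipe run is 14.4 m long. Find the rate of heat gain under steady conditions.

Q ≈ 2520 W

Treating each annulus and film as a series resistance:
R_inner film = 1/(h_i·2πr₁L) = 1/(1500×2π×0.03×14.4) = 2.456×10^-4 K/W
R_cast iron pipe wall = ln(35/30)/(2π×58.5×14.4) = 2.912×10^-5 K/W
R_outer film = 1/(h_o·2πr_oL) = 1/(21.3×2π×0.035×14.4) = 0.01483 K/W
R_total = 0.0151 K/W
Q = ΔT/R_total = 38/0.0151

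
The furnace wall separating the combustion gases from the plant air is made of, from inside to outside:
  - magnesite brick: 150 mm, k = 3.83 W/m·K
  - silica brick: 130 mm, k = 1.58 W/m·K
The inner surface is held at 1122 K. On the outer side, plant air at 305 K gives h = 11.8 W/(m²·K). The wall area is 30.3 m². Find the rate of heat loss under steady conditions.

Q ≈ 120000 W

Model the wall as resistances in series:
R_magnesite brick = L/(kA) = 0.15/(3.83×30.3) = 0.001293 K/W
R_silica brick = L/(kA) = 0.13/(1.58×30.3) = 0.002715 K/W
R_outer film = 1/(h_o·A) = 1/(11.8×30.3) = 0.002797 K/W
R_total = 0.006805 K/W
Q = ΔT / R_total = 817 / 0.006805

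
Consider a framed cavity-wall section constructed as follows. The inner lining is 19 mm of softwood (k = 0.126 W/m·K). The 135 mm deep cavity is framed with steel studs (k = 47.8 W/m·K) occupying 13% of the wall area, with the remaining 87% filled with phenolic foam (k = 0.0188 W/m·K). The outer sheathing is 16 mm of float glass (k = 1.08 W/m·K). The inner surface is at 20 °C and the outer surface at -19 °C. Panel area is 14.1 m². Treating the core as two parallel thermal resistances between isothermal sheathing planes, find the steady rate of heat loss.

Q ≈ 2940 W

Sheathing layers in series; stud and cavity paths in parallel between them.
R_inner = 0.019/(0.126×14.1) = 0.01069 K/W
R_stud  = 0.135/(47.8×0.13×14.1) = 0.001541 K/W
R_cav   = 0.135/(0.0188×0.87×14.1) = 0.5854 K/W
1/R_core = 1/R_stud + 1/R_cav → R_core = 0.001537 K/W
R_outer = 0.016/(1.08×14.1) = 0.001051 K/W
R_total = 0.01328 K/W
Q = ΔT/R_total = 39/0.01328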